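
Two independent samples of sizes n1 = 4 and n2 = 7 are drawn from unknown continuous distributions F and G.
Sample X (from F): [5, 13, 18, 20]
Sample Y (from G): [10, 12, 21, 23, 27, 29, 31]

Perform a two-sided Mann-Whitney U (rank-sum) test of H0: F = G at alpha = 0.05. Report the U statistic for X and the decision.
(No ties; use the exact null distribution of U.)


Step 1: Combine and sort all 11 observations; assign midranks.
sorted (value, group): (5,X), (10,Y), (12,Y), (13,X), (18,X), (20,X), (21,Y), (23,Y), (27,Y), (29,Y), (31,Y)
ranks: 5->1, 10->2, 12->3, 13->4, 18->5, 20->6, 21->7, 23->8, 27->9, 29->10, 31->11
Step 2: Rank sum for X: R1 = 1 + 4 + 5 + 6 = 16.
Step 3: U_X = R1 - n1(n1+1)/2 = 16 - 4*5/2 = 16 - 10 = 6.
       U_Y = n1*n2 - U_X = 28 - 6 = 22.
Step 4: No ties, so the exact null distribution of U (based on enumerating the C(11,4) = 330 equally likely rank assignments) gives the two-sided p-value.
Step 5: p-value = 0.163636; compare to alpha = 0.05. fail to reject H0.

U_X = 6, p = 0.163636, fail to reject H0 at alpha = 0.05.


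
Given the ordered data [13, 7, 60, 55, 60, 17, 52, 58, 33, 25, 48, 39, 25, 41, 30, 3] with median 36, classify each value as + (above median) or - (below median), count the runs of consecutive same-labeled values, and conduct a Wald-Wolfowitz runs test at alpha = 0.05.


Step 1: Compute median = 36; label A = above, B = below.
Labels in order: BBAAABAABBAABABB  (n_A = 8, n_B = 8)
Step 2: Count runs R = 9.
Step 3: Under H0 (random ordering), E[R] = 2*n_A*n_B/(n_A+n_B) + 1 = 2*8*8/16 + 1 = 9.0000.
        Var[R] = 2*n_A*n_B*(2*n_A*n_B - n_A - n_B) / ((n_A+n_B)^2 * (n_A+n_B-1)) = 14336/3840 = 3.7333.
        SD[R] = 1.9322.
Step 4: R = E[R], so z = 0 with no continuity correction.
Step 5: Two-sided p-value via normal approximation = 2*(1 - Phi(|z|)) = 1.000000.
Step 6: alpha = 0.05. fail to reject H0.

R = 9, z = 0.0000, p = 1.000000, fail to reject H0.


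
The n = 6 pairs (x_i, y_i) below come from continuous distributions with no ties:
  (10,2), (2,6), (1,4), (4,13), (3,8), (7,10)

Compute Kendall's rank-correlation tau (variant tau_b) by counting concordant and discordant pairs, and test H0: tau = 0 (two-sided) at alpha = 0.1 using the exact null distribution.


Step 1: Enumerate the 15 unordered pairs (i,j) with i<j and classify each by sign(x_j-x_i) * sign(y_j-y_i).
  (1,2):dx=-8,dy=+4->D; (1,3):dx=-9,dy=+2->D; (1,4):dx=-6,dy=+11->D; (1,5):dx=-7,dy=+6->D
  (1,6):dx=-3,dy=+8->D; (2,3):dx=-1,dy=-2->C; (2,4):dx=+2,dy=+7->C; (2,5):dx=+1,dy=+2->C
  (2,6):dx=+5,dy=+4->C; (3,4):dx=+3,dy=+9->C; (3,5):dx=+2,dy=+4->C; (3,6):dx=+6,dy=+6->C
  (4,5):dx=-1,dy=-5->C; (4,6):dx=+3,dy=-3->D; (5,6):dx=+4,dy=+2->C
Step 2: C = 9, D = 6, total pairs = 15.
Step 3: tau = (C - D)/(n(n-1)/2) = (9 - 6)/15 = 0.200000.
Step 4: Exact two-sided p-value (enumerate n! = 720 permutations of y under H0): p = 0.719444.
Step 5: alpha = 0.1. fail to reject H0.

tau_b = 0.2000 (C=9, D=6), p = 0.719444, fail to reject H0.


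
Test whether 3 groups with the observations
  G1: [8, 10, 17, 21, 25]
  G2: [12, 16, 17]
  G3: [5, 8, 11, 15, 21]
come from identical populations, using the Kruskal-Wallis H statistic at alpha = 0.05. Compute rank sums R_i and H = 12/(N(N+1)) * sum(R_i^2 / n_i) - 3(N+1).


Step 1: Combine all N = 13 observations and assign midranks.
sorted (value, group, rank): (5,G3,1), (8,G1,2.5), (8,G3,2.5), (10,G1,4), (11,G3,5), (12,G2,6), (15,G3,7), (16,G2,8), (17,G1,9.5), (17,G2,9.5), (21,G1,11.5), (21,G3,11.5), (25,G1,13)
Step 2: Sum ranks within each group.
R_1 = 40.5 (n_1 = 5)
R_2 = 23.5 (n_2 = 3)
R_3 = 27 (n_3 = 5)
Step 3: H = 12/(N(N+1)) * sum(R_i^2/n_i) - 3(N+1)
     = 12/(13*14) * (40.5^2/5 + 23.5^2/3 + 27^2/5) - 3*14
     = 0.065934 * 657.933 - 42
     = 1.380220.
Step 4: Ties present; correction factor C = 1 - 18/(13^3 - 13) = 0.991758. Corrected H = 1.380220 / 0.991758 = 1.391690.
Step 5: Under H0, H ~ chi^2(2); p-value = 0.498653.
Step 6: alpha = 0.05. fail to reject H0.

H = 1.3917, df = 2, p = 0.498653, fail to reject H0.


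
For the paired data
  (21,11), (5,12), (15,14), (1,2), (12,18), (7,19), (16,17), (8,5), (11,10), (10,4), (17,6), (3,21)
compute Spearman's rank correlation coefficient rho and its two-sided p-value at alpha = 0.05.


Step 1: Rank x and y separately (midranks; no ties here).
rank(x): 21->12, 5->3, 15->9, 1->1, 12->8, 7->4, 16->10, 8->5, 11->7, 10->6, 17->11, 3->2
rank(y): 11->6, 12->7, 14->8, 2->1, 18->10, 19->11, 17->9, 5->3, 10->5, 4->2, 6->4, 21->12
Step 2: d_i = R_x(i) - R_y(i); compute d_i^2.
  (12-6)^2=36, (3-7)^2=16, (9-8)^2=1, (1-1)^2=0, (8-10)^2=4, (4-11)^2=49, (10-9)^2=1, (5-3)^2=4, (7-5)^2=4, (6-2)^2=16, (11-4)^2=49, (2-12)^2=100
sum(d^2) = 280.
Step 3: rho = 1 - 6*280 / (12*(12^2 - 1)) = 1 - 1680/1716 = 0.020979.
Step 4: Under H0, t = rho * sqrt((n-2)/(1-rho^2)) = 0.0664 ~ t(10).
Step 5: Two-sided p-value from the t-distribution with 10 df = 0.948402.
Step 6: alpha = 0.05. fail to reject H0.

rho = 0.0210, p = 0.948402, fail to reject H0 at alpha = 0.05.


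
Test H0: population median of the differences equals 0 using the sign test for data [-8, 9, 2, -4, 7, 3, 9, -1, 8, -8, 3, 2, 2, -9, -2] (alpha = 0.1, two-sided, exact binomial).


Step 1: Discard zero differences. Original n = 15; n_eff = number of nonzero differences = 15.
Nonzero differences (with sign): -8, +9, +2, -4, +7, +3, +9, -1, +8, -8, +3, +2, +2, -9, -2
Step 2: Count signs: positive = 9, negative = 6.
Step 3: Under H0: P(positive) = 0.5, so the number of positives S ~ Bin(15, 0.5).
Step 4: Two-sided exact p-value = sum of Bin(15,0.5) probabilities at or below the observed probability = 0.607239.
Step 5: alpha = 0.1. fail to reject H0.

n_eff = 15, pos = 9, neg = 6, p = 0.607239, fail to reject H0.


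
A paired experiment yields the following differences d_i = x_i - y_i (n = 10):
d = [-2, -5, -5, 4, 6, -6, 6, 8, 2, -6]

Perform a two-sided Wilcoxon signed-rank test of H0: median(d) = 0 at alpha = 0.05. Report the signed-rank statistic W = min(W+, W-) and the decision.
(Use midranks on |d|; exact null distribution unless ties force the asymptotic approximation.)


Step 1: Drop any zero differences (none here) and take |d_i|.
|d| = [2, 5, 5, 4, 6, 6, 6, 8, 2, 6]
Step 2: Midrank |d_i| (ties get averaged ranks).
ranks: |2|->1.5, |5|->4.5, |5|->4.5, |4|->3, |6|->7.5, |6|->7.5, |6|->7.5, |8|->10, |2|->1.5, |6|->7.5
Step 3: Attach original signs; sum ranks with positive sign and with negative sign.
W+ = 3 + 7.5 + 7.5 + 10 + 1.5 = 29.5
W- = 1.5 + 4.5 + 4.5 + 7.5 + 7.5 = 25.5
(Check: W+ + W- = 55 should equal n(n+1)/2 = 55.)
Step 4: Test statistic W = min(W+, W-) = 25.5.
Step 5: Ties in |d|, so use the tie-corrected normal approximation.
        E[W] = n(n+1)/4 = 10*11/4 = 27.5.
        Tie groups: |d|=2 (t=2), |d|=5 (t=2), |d|=6 (t=4); sum(t^3 - t) = 72.
        Var[W] = n(n+1)(2n+1)/24 - sum(t^3-t)/48 = 2310/24 - 72/48 = 94.75.
        z = (W - E[W]) / sqrt(Var[W]) = (25.5 - 27.5) / 9.7340 = -0.2055.
        Two-sided p = 2*Phi(z) = 0.837208.
Step 6: alpha = 0.05. fail to reject H0.

W+ = 29.5, W- = 25.5, W = min = 25.5, p = 0.837208, fail to reject H0.


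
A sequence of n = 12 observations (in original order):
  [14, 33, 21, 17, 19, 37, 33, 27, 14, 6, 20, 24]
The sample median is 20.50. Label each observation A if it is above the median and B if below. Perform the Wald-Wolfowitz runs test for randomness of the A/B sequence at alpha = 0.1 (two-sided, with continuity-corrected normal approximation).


Step 1: Compute median = 20.50; label A = above, B = below.
Labels in order: BAABBAAABBBA  (n_A = 6, n_B = 6)
Step 2: Count runs R = 6.
Step 3: Under H0 (random ordering), E[R] = 2*n_A*n_B/(n_A+n_B) + 1 = 2*6*6/12 + 1 = 7.0000.
        Var[R] = 2*n_A*n_B*(2*n_A*n_B - n_A - n_B) / ((n_A+n_B)^2 * (n_A+n_B-1)) = 4320/1584 = 2.7273.
        SD[R] = 1.6514.
Step 4: Continuity-corrected z = (R + 0.5 - E[R]) / SD[R] = (6 + 0.5 - 7.0000) / 1.6514 = -0.3028.
Step 5: Two-sided p-value via normal approximation = 2*(1 - Phi(|z|)) = 0.762069.
Step 6: alpha = 0.1. fail to reject H0.

R = 6, z = -0.3028, p = 0.762069, fail to reject H0.


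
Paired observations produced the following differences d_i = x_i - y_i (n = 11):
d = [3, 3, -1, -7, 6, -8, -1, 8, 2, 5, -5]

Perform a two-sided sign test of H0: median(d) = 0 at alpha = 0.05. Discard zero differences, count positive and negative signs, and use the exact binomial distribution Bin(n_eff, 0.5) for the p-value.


Step 1: Discard zero differences. Original n = 11; n_eff = number of nonzero differences = 11.
Nonzero differences (with sign): +3, +3, -1, -7, +6, -8, -1, +8, +2, +5, -5
Step 2: Count signs: positive = 6, negative = 5.
Step 3: Under H0: P(positive) = 0.5, so the number of positives S ~ Bin(11, 0.5).
Step 4: Two-sided exact p-value = sum of Bin(11,0.5) probabilities at or below the observed probability = 1.000000.
Step 5: alpha = 0.05. fail to reject H0.

n_eff = 11, pos = 6, neg = 5, p = 1.000000, fail to reject H0.


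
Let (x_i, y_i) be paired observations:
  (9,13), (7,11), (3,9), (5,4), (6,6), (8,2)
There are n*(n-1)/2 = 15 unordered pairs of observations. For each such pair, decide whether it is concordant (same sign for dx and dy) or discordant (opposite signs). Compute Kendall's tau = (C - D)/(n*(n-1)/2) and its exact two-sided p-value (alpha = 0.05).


Step 1: Enumerate the 15 unordered pairs (i,j) with i<j and classify each by sign(x_j-x_i) * sign(y_j-y_i).
  (1,2):dx=-2,dy=-2->C; (1,3):dx=-6,dy=-4->C; (1,4):dx=-4,dy=-9->C; (1,5):dx=-3,dy=-7->C
  (1,6):dx=-1,dy=-11->C; (2,3):dx=-4,dy=-2->C; (2,4):dx=-2,dy=-7->C; (2,5):dx=-1,dy=-5->C
  (2,6):dx=+1,dy=-9->D; (3,4):dx=+2,dy=-5->D; (3,5):dx=+3,dy=-3->D; (3,6):dx=+5,dy=-7->D
  (4,5):dx=+1,dy=+2->C; (4,6):dx=+3,dy=-2->D; (5,6):dx=+2,dy=-4->D
Step 2: C = 9, D = 6, total pairs = 15.
Step 3: tau = (C - D)/(n(n-1)/2) = (9 - 6)/15 = 0.200000.
Step 4: Exact two-sided p-value (enumerate n! = 720 permutations of y under H0): p = 0.719444.
Step 5: alpha = 0.05. fail to reject H0.

tau_b = 0.2000 (C=9, D=6), p = 0.719444, fail to reject H0.


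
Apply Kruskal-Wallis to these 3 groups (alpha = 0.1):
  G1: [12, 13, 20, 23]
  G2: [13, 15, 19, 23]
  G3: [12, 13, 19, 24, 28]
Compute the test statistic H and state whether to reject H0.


Step 1: Combine all N = 13 observations and assign midranks.
sorted (value, group, rank): (12,G1,1.5), (12,G3,1.5), (13,G1,4), (13,G2,4), (13,G3,4), (15,G2,6), (19,G2,7.5), (19,G3,7.5), (20,G1,9), (23,G1,10.5), (23,G2,10.5), (24,G3,12), (28,G3,13)
Step 2: Sum ranks within each group.
R_1 = 25 (n_1 = 4)
R_2 = 28 (n_2 = 4)
R_3 = 38 (n_3 = 5)
Step 3: H = 12/(N(N+1)) * sum(R_i^2/n_i) - 3(N+1)
     = 12/(13*14) * (25^2/4 + 28^2/4 + 38^2/5) - 3*14
     = 0.065934 * 641.05 - 42
     = 0.267033.
Step 4: Ties present; correction factor C = 1 - 42/(13^3 - 13) = 0.980769. Corrected H = 0.267033 / 0.980769 = 0.272269.
Step 5: Under H0, H ~ chi^2(2); p-value = 0.872725.
Step 6: alpha = 0.1. fail to reject H0.

H = 0.2723, df = 2, p = 0.872725, fail to reject H0.


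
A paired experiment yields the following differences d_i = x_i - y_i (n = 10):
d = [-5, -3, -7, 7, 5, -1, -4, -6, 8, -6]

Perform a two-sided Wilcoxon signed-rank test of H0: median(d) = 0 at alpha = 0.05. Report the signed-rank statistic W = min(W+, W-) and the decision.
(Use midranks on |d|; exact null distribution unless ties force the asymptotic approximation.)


Step 1: Drop any zero differences (none here) and take |d_i|.
|d| = [5, 3, 7, 7, 5, 1, 4, 6, 8, 6]
Step 2: Midrank |d_i| (ties get averaged ranks).
ranks: |5|->4.5, |3|->2, |7|->8.5, |7|->8.5, |5|->4.5, |1|->1, |4|->3, |6|->6.5, |8|->10, |6|->6.5
Step 3: Attach original signs; sum ranks with positive sign and with negative sign.
W+ = 8.5 + 4.5 + 10 = 23
W- = 4.5 + 2 + 8.5 + 1 + 3 + 6.5 + 6.5 = 32
(Check: W+ + W- = 55 should equal n(n+1)/2 = 55.)
Step 4: Test statistic W = min(W+, W-) = 23.
Step 5: Ties in |d|, so use the tie-corrected normal approximation.
        E[W] = n(n+1)/4 = 10*11/4 = 27.5.
        Tie groups: |d|=5 (t=2), |d|=6 (t=2), |d|=7 (t=2); sum(t^3 - t) = 18.
        Var[W] = n(n+1)(2n+1)/24 - sum(t^3-t)/48 = 2310/24 - 18/48 = 95.875.
        z = (W - E[W]) / sqrt(Var[W]) = (23 - 27.5) / 9.7916 = -0.4596.
        Two-sided p = 2*Phi(z) = 0.645819.
Step 6: alpha = 0.05. fail to reject H0.

W+ = 23, W- = 32, W = min = 23, p = 0.645819, fail to reject H0.


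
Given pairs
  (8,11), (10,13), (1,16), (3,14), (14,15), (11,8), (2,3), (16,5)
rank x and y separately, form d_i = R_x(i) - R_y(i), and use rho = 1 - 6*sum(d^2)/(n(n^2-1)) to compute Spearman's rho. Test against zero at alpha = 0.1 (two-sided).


Step 1: Rank x and y separately (midranks; no ties here).
rank(x): 8->4, 10->5, 1->1, 3->3, 14->7, 11->6, 2->2, 16->8
rank(y): 11->4, 13->5, 16->8, 14->6, 15->7, 8->3, 3->1, 5->2
Step 2: d_i = R_x(i) - R_y(i); compute d_i^2.
  (4-4)^2=0, (5-5)^2=0, (1-8)^2=49, (3-6)^2=9, (7-7)^2=0, (6-3)^2=9, (2-1)^2=1, (8-2)^2=36
sum(d^2) = 104.
Step 3: rho = 1 - 6*104 / (8*(8^2 - 1)) = 1 - 624/504 = -0.238095.
Step 4: Under H0, t = rho * sqrt((n-2)/(1-rho^2)) = -0.6005 ~ t(6).
Step 5: Two-sided p-value from the t-distribution with 6 df = 0.570156.
Step 6: alpha = 0.1. fail to reject H0.

rho = -0.2381, p = 0.570156, fail to reject H0 at alpha = 0.1.


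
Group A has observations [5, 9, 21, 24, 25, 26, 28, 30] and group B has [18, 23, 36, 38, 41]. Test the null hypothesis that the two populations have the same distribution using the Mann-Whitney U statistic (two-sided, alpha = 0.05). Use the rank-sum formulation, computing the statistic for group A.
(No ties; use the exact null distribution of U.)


Step 1: Combine and sort all 13 observations; assign midranks.
sorted (value, group): (5,X), (9,X), (18,Y), (21,X), (23,Y), (24,X), (25,X), (26,X), (28,X), (30,X), (36,Y), (38,Y), (41,Y)
ranks: 5->1, 9->2, 18->3, 21->4, 23->5, 24->6, 25->7, 26->8, 28->9, 30->10, 36->11, 38->12, 41->13
Step 2: Rank sum for X: R1 = 1 + 2 + 4 + 6 + 7 + 8 + 9 + 10 = 47.
Step 3: U_X = R1 - n1(n1+1)/2 = 47 - 8*9/2 = 47 - 36 = 11.
       U_Y = n1*n2 - U_X = 40 - 11 = 29.
Step 4: No ties, so the exact null distribution of U (based on enumerating the C(13,8) = 1287 equally likely rank assignments) gives the two-sided p-value.
Step 5: p-value = 0.222222; compare to alpha = 0.05. fail to reject H0.

U_X = 11, p = 0.222222, fail to reject H0 at alpha = 0.05.


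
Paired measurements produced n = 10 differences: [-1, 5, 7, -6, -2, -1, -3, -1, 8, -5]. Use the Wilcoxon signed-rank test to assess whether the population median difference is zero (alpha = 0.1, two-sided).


Step 1: Drop any zero differences (none here) and take |d_i|.
|d| = [1, 5, 7, 6, 2, 1, 3, 1, 8, 5]
Step 2: Midrank |d_i| (ties get averaged ranks).
ranks: |1|->2, |5|->6.5, |7|->9, |6|->8, |2|->4, |1|->2, |3|->5, |1|->2, |8|->10, |5|->6.5
Step 3: Attach original signs; sum ranks with positive sign and with negative sign.
W+ = 6.5 + 9 + 10 = 25.5
W- = 2 + 8 + 4 + 2 + 5 + 2 + 6.5 = 29.5
(Check: W+ + W- = 55 should equal n(n+1)/2 = 55.)
Step 4: Test statistic W = min(W+, W-) = 25.5.
Step 5: Ties in |d|, so use the tie-corrected normal approximation.
        E[W] = n(n+1)/4 = 10*11/4 = 27.5.
        Tie groups: |d|=1 (t=3), |d|=5 (t=2); sum(t^3 - t) = 30.
        Var[W] = n(n+1)(2n+1)/24 - sum(t^3-t)/48 = 2310/24 - 30/48 = 95.625.
        z = (W - E[W]) / sqrt(Var[W]) = (25.5 - 27.5) / 9.7788 = -0.2045.
        Two-sided p = 2*Phi(z) = 0.837944.
Step 6: alpha = 0.1. fail to reject H0.

W+ = 25.5, W- = 29.5, W = min = 25.5, p = 0.837944, fail to reject H0.


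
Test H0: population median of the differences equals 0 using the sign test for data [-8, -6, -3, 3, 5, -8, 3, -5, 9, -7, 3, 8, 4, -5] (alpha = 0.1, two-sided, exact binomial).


Step 1: Discard zero differences. Original n = 14; n_eff = number of nonzero differences = 14.
Nonzero differences (with sign): -8, -6, -3, +3, +5, -8, +3, -5, +9, -7, +3, +8, +4, -5
Step 2: Count signs: positive = 7, negative = 7.
Step 3: Under H0: P(positive) = 0.5, so the number of positives S ~ Bin(14, 0.5).
Step 4: Two-sided exact p-value = sum of Bin(14,0.5) probabilities at or below the observed probability = 1.000000.
Step 5: alpha = 0.1. fail to reject H0.

n_eff = 14, pos = 7, neg = 7, p = 1.000000, fail to reject H0.


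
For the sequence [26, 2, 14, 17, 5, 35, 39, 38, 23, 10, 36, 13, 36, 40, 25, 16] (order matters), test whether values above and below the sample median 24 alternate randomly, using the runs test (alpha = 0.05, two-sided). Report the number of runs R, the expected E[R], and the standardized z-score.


Step 1: Compute median = 24; label A = above, B = below.
Labels in order: ABBBBAAABBABAAAB  (n_A = 8, n_B = 8)
Step 2: Count runs R = 8.
Step 3: Under H0 (random ordering), E[R] = 2*n_A*n_B/(n_A+n_B) + 1 = 2*8*8/16 + 1 = 9.0000.
        Var[R] = 2*n_A*n_B*(2*n_A*n_B - n_A - n_B) / ((n_A+n_B)^2 * (n_A+n_B-1)) = 14336/3840 = 3.7333.
        SD[R] = 1.9322.
Step 4: Continuity-corrected z = (R + 0.5 - E[R]) / SD[R] = (8 + 0.5 - 9.0000) / 1.9322 = -0.2588.
Step 5: Two-sided p-value via normal approximation = 2*(1 - Phi(|z|)) = 0.795809.
Step 6: alpha = 0.05. fail to reject H0.

R = 8, z = -0.2588, p = 0.795809, fail to reject H0.


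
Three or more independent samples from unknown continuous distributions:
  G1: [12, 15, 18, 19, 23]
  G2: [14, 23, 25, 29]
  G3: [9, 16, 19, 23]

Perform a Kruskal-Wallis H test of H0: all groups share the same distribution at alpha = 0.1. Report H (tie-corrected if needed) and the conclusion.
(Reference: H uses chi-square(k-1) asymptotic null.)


Step 1: Combine all N = 13 observations and assign midranks.
sorted (value, group, rank): (9,G3,1), (12,G1,2), (14,G2,3), (15,G1,4), (16,G3,5), (18,G1,6), (19,G1,7.5), (19,G3,7.5), (23,G1,10), (23,G2,10), (23,G3,10), (25,G2,12), (29,G2,13)
Step 2: Sum ranks within each group.
R_1 = 29.5 (n_1 = 5)
R_2 = 38 (n_2 = 4)
R_3 = 23.5 (n_3 = 4)
Step 3: H = 12/(N(N+1)) * sum(R_i^2/n_i) - 3(N+1)
     = 12/(13*14) * (29.5^2/5 + 38^2/4 + 23.5^2/4) - 3*14
     = 0.065934 * 673.112 - 42
     = 2.381044.
Step 4: Ties present; correction factor C = 1 - 30/(13^3 - 13) = 0.986264. Corrected H = 2.381044 / 0.986264 = 2.414206.
Step 5: Under H0, H ~ chi^2(2); p-value = 0.299062.
Step 6: alpha = 0.1. fail to reject H0.

H = 2.4142, df = 2, p = 0.299062, fail to reject H0.


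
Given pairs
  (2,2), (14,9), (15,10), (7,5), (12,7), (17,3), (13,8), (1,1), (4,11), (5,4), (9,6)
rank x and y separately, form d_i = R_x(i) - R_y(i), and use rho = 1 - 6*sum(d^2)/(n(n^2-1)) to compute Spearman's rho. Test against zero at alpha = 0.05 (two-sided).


Step 1: Rank x and y separately (midranks; no ties here).
rank(x): 2->2, 14->9, 15->10, 7->5, 12->7, 17->11, 13->8, 1->1, 4->3, 5->4, 9->6
rank(y): 2->2, 9->9, 10->10, 5->5, 7->7, 3->3, 8->8, 1->1, 11->11, 4->4, 6->6
Step 2: d_i = R_x(i) - R_y(i); compute d_i^2.
  (2-2)^2=0, (9-9)^2=0, (10-10)^2=0, (5-5)^2=0, (7-7)^2=0, (11-3)^2=64, (8-8)^2=0, (1-1)^2=0, (3-11)^2=64, (4-4)^2=0, (6-6)^2=0
sum(d^2) = 128.
Step 3: rho = 1 - 6*128 / (11*(11^2 - 1)) = 1 - 768/1320 = 0.418182.
Step 4: Under H0, t = rho * sqrt((n-2)/(1-rho^2)) = 1.3811 ~ t(9).
Step 5: Two-sided p-value from the t-distribution with 9 df = 0.200570.
Step 6: alpha = 0.05. fail to reject H0.

rho = 0.4182, p = 0.200570, fail to reject H0 at alpha = 0.05.


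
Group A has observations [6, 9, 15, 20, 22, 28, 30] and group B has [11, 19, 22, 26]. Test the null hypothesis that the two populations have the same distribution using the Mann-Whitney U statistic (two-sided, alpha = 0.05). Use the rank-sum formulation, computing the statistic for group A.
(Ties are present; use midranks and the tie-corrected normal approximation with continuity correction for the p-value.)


Step 1: Combine and sort all 11 observations; assign midranks.
sorted (value, group): (6,X), (9,X), (11,Y), (15,X), (19,Y), (20,X), (22,X), (22,Y), (26,Y), (28,X), (30,X)
ranks: 6->1, 9->2, 11->3, 15->4, 19->5, 20->6, 22->7.5, 22->7.5, 26->9, 28->10, 30->11
Step 2: Rank sum for X: R1 = 1 + 2 + 4 + 6 + 7.5 + 10 + 11 = 41.5.
Step 3: U_X = R1 - n1(n1+1)/2 = 41.5 - 7*8/2 = 41.5 - 28 = 13.5.
       U_Y = n1*n2 - U_X = 28 - 13.5 = 14.5.
Step 4: Ties are present, so use the tie-corrected normal approximation (with continuity correction) for the p-value.
Step 5: p-value = 1.000000; compare to alpha = 0.05. fail to reject H0.

U_X = 13.5, p = 1.000000, fail to reject H0 at alpha = 0.05.


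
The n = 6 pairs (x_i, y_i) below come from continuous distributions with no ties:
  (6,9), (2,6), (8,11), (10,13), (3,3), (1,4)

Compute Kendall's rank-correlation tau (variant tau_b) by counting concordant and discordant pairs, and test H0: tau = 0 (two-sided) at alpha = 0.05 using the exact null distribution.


Step 1: Enumerate the 15 unordered pairs (i,j) with i<j and classify each by sign(x_j-x_i) * sign(y_j-y_i).
  (1,2):dx=-4,dy=-3->C; (1,3):dx=+2,dy=+2->C; (1,4):dx=+4,dy=+4->C; (1,5):dx=-3,dy=-6->C
  (1,6):dx=-5,dy=-5->C; (2,3):dx=+6,dy=+5->C; (2,4):dx=+8,dy=+7->C; (2,5):dx=+1,dy=-3->D
  (2,6):dx=-1,dy=-2->C; (3,4):dx=+2,dy=+2->C; (3,5):dx=-5,dy=-8->C; (3,6):dx=-7,dy=-7->C
  (4,5):dx=-7,dy=-10->C; (4,6):dx=-9,dy=-9->C; (5,6):dx=-2,dy=+1->D
Step 2: C = 13, D = 2, total pairs = 15.
Step 3: tau = (C - D)/(n(n-1)/2) = (13 - 2)/15 = 0.733333.
Step 4: Exact two-sided p-value (enumerate n! = 720 permutations of y under H0): p = 0.055556.
Step 5: alpha = 0.05. fail to reject H0.

tau_b = 0.7333 (C=13, D=2), p = 0.055556, fail to reject H0.


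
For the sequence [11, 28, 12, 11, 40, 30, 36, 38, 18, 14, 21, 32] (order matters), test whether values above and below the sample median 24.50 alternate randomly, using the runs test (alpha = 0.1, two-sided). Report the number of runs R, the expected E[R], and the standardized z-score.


Step 1: Compute median = 24.50; label A = above, B = below.
Labels in order: BABBAAAABBBA  (n_A = 6, n_B = 6)
Step 2: Count runs R = 6.
Step 3: Under H0 (random ordering), E[R] = 2*n_A*n_B/(n_A+n_B) + 1 = 2*6*6/12 + 1 = 7.0000.
        Var[R] = 2*n_A*n_B*(2*n_A*n_B - n_A - n_B) / ((n_A+n_B)^2 * (n_A+n_B-1)) = 4320/1584 = 2.7273.
        SD[R] = 1.6514.
Step 4: Continuity-corrected z = (R + 0.5 - E[R]) / SD[R] = (6 + 0.5 - 7.0000) / 1.6514 = -0.3028.
Step 5: Two-sided p-value via normal approximation = 2*(1 - Phi(|z|)) = 0.762069.
Step 6: alpha = 0.1. fail to reject H0.

R = 6, z = -0.3028, p = 0.762069, fail to reject H0.


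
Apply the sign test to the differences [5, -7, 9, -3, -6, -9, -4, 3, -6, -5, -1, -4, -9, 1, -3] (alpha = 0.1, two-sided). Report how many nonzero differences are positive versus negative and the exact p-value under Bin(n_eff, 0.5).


Step 1: Discard zero differences. Original n = 15; n_eff = number of nonzero differences = 15.
Nonzero differences (with sign): +5, -7, +9, -3, -6, -9, -4, +3, -6, -5, -1, -4, -9, +1, -3
Step 2: Count signs: positive = 4, negative = 11.
Step 3: Under H0: P(positive) = 0.5, so the number of positives S ~ Bin(15, 0.5).
Step 4: Two-sided exact p-value = sum of Bin(15,0.5) probabilities at or below the observed probability = 0.118469.
Step 5: alpha = 0.1. fail to reject H0.

n_eff = 15, pos = 4, neg = 11, p = 0.118469, fail to reject H0.


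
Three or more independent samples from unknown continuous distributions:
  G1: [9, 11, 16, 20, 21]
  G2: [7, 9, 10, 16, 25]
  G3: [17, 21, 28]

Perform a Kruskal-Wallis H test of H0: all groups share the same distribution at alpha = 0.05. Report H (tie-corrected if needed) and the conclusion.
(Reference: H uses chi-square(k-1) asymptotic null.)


Step 1: Combine all N = 13 observations and assign midranks.
sorted (value, group, rank): (7,G2,1), (9,G1,2.5), (9,G2,2.5), (10,G2,4), (11,G1,5), (16,G1,6.5), (16,G2,6.5), (17,G3,8), (20,G1,9), (21,G1,10.5), (21,G3,10.5), (25,G2,12), (28,G3,13)
Step 2: Sum ranks within each group.
R_1 = 33.5 (n_1 = 5)
R_2 = 26 (n_2 = 5)
R_3 = 31.5 (n_3 = 3)
Step 3: H = 12/(N(N+1)) * sum(R_i^2/n_i) - 3(N+1)
     = 12/(13*14) * (33.5^2/5 + 26^2/5 + 31.5^2/3) - 3*14
     = 0.065934 * 690.4 - 42
     = 3.520879.
Step 4: Ties present; correction factor C = 1 - 18/(13^3 - 13) = 0.991758. Corrected H = 3.520879 / 0.991758 = 3.550139.
Step 5: Under H0, H ~ chi^2(2); p-value = 0.169472.
Step 6: alpha = 0.05. fail to reject H0.

H = 3.5501, df = 2, p = 0.169472, fail to reject H0.


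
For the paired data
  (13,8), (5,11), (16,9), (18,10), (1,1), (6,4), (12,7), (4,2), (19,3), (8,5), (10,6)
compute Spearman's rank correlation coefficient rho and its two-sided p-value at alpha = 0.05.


Step 1: Rank x and y separately (midranks; no ties here).
rank(x): 13->8, 5->3, 16->9, 18->10, 1->1, 6->4, 12->7, 4->2, 19->11, 8->5, 10->6
rank(y): 8->8, 11->11, 9->9, 10->10, 1->1, 4->4, 7->7, 2->2, 3->3, 5->5, 6->6
Step 2: d_i = R_x(i) - R_y(i); compute d_i^2.
  (8-8)^2=0, (3-11)^2=64, (9-9)^2=0, (10-10)^2=0, (1-1)^2=0, (4-4)^2=0, (7-7)^2=0, (2-2)^2=0, (11-3)^2=64, (5-5)^2=0, (6-6)^2=0
sum(d^2) = 128.
Step 3: rho = 1 - 6*128 / (11*(11^2 - 1)) = 1 - 768/1320 = 0.418182.
Step 4: Under H0, t = rho * sqrt((n-2)/(1-rho^2)) = 1.3811 ~ t(9).
Step 5: Two-sided p-value from the t-distribution with 9 df = 0.200570.
Step 6: alpha = 0.05. fail to reject H0.

rho = 0.4182, p = 0.200570, fail to reject H0 at alpha = 0.05.


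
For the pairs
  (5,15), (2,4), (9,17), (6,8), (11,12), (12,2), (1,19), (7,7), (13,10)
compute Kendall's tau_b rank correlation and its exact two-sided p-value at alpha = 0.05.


Step 1: Enumerate the 36 unordered pairs (i,j) with i<j and classify each by sign(x_j-x_i) * sign(y_j-y_i).
  (1,2):dx=-3,dy=-11->C; (1,3):dx=+4,dy=+2->C; (1,4):dx=+1,dy=-7->D; (1,5):dx=+6,dy=-3->D
  (1,6):dx=+7,dy=-13->D; (1,7):dx=-4,dy=+4->D; (1,8):dx=+2,dy=-8->D; (1,9):dx=+8,dy=-5->D
  (2,3):dx=+7,dy=+13->C; (2,4):dx=+4,dy=+4->C; (2,5):dx=+9,dy=+8->C; (2,6):dx=+10,dy=-2->D
  (2,7):dx=-1,dy=+15->D; (2,8):dx=+5,dy=+3->C; (2,9):dx=+11,dy=+6->C; (3,4):dx=-3,dy=-9->C
  (3,5):dx=+2,dy=-5->D; (3,6):dx=+3,dy=-15->D; (3,7):dx=-8,dy=+2->D; (3,8):dx=-2,dy=-10->C
  (3,9):dx=+4,dy=-7->D; (4,5):dx=+5,dy=+4->C; (4,6):dx=+6,dy=-6->D; (4,7):dx=-5,dy=+11->D
  (4,8):dx=+1,dy=-1->D; (4,9):dx=+7,dy=+2->C; (5,6):dx=+1,dy=-10->D; (5,7):dx=-10,dy=+7->D
  (5,8):dx=-4,dy=-5->C; (5,9):dx=+2,dy=-2->D; (6,7):dx=-11,dy=+17->D; (6,8):dx=-5,dy=+5->D
  (6,9):dx=+1,dy=+8->C; (7,8):dx=+6,dy=-12->D; (7,9):dx=+12,dy=-9->D; (8,9):dx=+6,dy=+3->C
Step 2: C = 14, D = 22, total pairs = 36.
Step 3: tau = (C - D)/(n(n-1)/2) = (14 - 22)/36 = -0.222222.
Step 4: Exact two-sided p-value (enumerate n! = 362880 permutations of y under H0): p = 0.476709.
Step 5: alpha = 0.05. fail to reject H0.

tau_b = -0.2222 (C=14, D=22), p = 0.476709, fail to reject H0.


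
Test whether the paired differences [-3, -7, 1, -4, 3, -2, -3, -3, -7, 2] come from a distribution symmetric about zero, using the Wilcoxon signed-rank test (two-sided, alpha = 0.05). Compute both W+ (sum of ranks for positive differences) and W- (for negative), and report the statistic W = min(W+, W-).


Step 1: Drop any zero differences (none here) and take |d_i|.
|d| = [3, 7, 1, 4, 3, 2, 3, 3, 7, 2]
Step 2: Midrank |d_i| (ties get averaged ranks).
ranks: |3|->5.5, |7|->9.5, |1|->1, |4|->8, |3|->5.5, |2|->2.5, |3|->5.5, |3|->5.5, |7|->9.5, |2|->2.5
Step 3: Attach original signs; sum ranks with positive sign and with negative sign.
W+ = 1 + 5.5 + 2.5 = 9
W- = 5.5 + 9.5 + 8 + 2.5 + 5.5 + 5.5 + 9.5 = 46
(Check: W+ + W- = 55 should equal n(n+1)/2 = 55.)
Step 4: Test statistic W = min(W+, W-) = 9.
Step 5: Ties in |d|, so use the tie-corrected normal approximation.
        E[W] = n(n+1)/4 = 10*11/4 = 27.5.
        Tie groups: |d|=2 (t=2), |d|=3 (t=4), |d|=7 (t=2); sum(t^3 - t) = 72.
        Var[W] = n(n+1)(2n+1)/24 - sum(t^3-t)/48 = 2310/24 - 72/48 = 94.75.
        z = (W - E[W]) / sqrt(Var[W]) = (9 - 27.5) / 9.7340 = -1.9006.
        Two-sided p = 2*Phi(z) = 0.057359.
Step 6: alpha = 0.05. fail to reject H0.

W+ = 9, W- = 46, W = min = 9, p = 0.057359, fail to reject H0.


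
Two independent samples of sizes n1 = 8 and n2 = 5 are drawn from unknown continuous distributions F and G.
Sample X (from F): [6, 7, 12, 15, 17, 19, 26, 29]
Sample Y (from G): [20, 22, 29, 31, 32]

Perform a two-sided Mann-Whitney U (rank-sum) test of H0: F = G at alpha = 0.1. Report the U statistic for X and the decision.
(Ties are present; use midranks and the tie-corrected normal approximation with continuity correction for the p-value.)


Step 1: Combine and sort all 13 observations; assign midranks.
sorted (value, group): (6,X), (7,X), (12,X), (15,X), (17,X), (19,X), (20,Y), (22,Y), (26,X), (29,X), (29,Y), (31,Y), (32,Y)
ranks: 6->1, 7->2, 12->3, 15->4, 17->5, 19->6, 20->7, 22->8, 26->9, 29->10.5, 29->10.5, 31->12, 32->13
Step 2: Rank sum for X: R1 = 1 + 2 + 3 + 4 + 5 + 6 + 9 + 10.5 = 40.5.
Step 3: U_X = R1 - n1(n1+1)/2 = 40.5 - 8*9/2 = 40.5 - 36 = 4.5.
       U_Y = n1*n2 - U_X = 40 - 4.5 = 35.5.
Step 4: Ties are present, so use the tie-corrected normal approximation (with continuity correction) for the p-value.
Step 5: p-value = 0.027892; compare to alpha = 0.1. reject H0.

U_X = 4.5, p = 0.027892, reject H0 at alpha = 0.1.


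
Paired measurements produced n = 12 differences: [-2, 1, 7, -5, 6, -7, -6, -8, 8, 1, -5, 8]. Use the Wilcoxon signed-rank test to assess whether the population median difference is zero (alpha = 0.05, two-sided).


Step 1: Drop any zero differences (none here) and take |d_i|.
|d| = [2, 1, 7, 5, 6, 7, 6, 8, 8, 1, 5, 8]
Step 2: Midrank |d_i| (ties get averaged ranks).
ranks: |2|->3, |1|->1.5, |7|->8.5, |5|->4.5, |6|->6.5, |7|->8.5, |6|->6.5, |8|->11, |8|->11, |1|->1.5, |5|->4.5, |8|->11
Step 3: Attach original signs; sum ranks with positive sign and with negative sign.
W+ = 1.5 + 8.5 + 6.5 + 11 + 1.5 + 11 = 40
W- = 3 + 4.5 + 8.5 + 6.5 + 11 + 4.5 = 38
(Check: W+ + W- = 78 should equal n(n+1)/2 = 78.)
Step 4: Test statistic W = min(W+, W-) = 38.
Step 5: Ties in |d|, so use the tie-corrected normal approximation.
        E[W] = n(n+1)/4 = 12*13/4 = 39.
        Tie groups: |d|=1 (t=2), |d|=5 (t=2), |d|=6 (t=2), |d|=7 (t=2), |d|=8 (t=3); sum(t^3 - t) = 48.
        Var[W] = n(n+1)(2n+1)/24 - sum(t^3-t)/48 = 3900/24 - 48/48 = 161.5.
        z = (W - E[W]) / sqrt(Var[W]) = (38 - 39) / 12.7083 = -0.0787.
        Two-sided p = 2*Phi(z) = 0.937280.
Step 6: alpha = 0.05. fail to reject H0.

W+ = 40, W- = 38, W = min = 38, p = 0.937280, fail to reject H0.


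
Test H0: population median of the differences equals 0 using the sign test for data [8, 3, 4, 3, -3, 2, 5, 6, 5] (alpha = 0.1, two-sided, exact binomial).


Step 1: Discard zero differences. Original n = 9; n_eff = number of nonzero differences = 9.
Nonzero differences (with sign): +8, +3, +4, +3, -3, +2, +5, +6, +5
Step 2: Count signs: positive = 8, negative = 1.
Step 3: Under H0: P(positive) = 0.5, so the number of positives S ~ Bin(9, 0.5).
Step 4: Two-sided exact p-value = sum of Bin(9,0.5) probabilities at or below the observed probability = 0.039062.
Step 5: alpha = 0.1. reject H0.

n_eff = 9, pos = 8, neg = 1, p = 0.039062, reject H0.


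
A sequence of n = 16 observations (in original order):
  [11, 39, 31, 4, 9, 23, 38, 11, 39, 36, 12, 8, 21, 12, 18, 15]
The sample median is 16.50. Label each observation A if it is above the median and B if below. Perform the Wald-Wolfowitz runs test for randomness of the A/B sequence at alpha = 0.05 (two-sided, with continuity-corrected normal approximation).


Step 1: Compute median = 16.50; label A = above, B = below.
Labels in order: BAABBAABAABBABAB  (n_A = 8, n_B = 8)
Step 2: Count runs R = 11.
Step 3: Under H0 (random ordering), E[R] = 2*n_A*n_B/(n_A+n_B) + 1 = 2*8*8/16 + 1 = 9.0000.
        Var[R] = 2*n_A*n_B*(2*n_A*n_B - n_A - n_B) / ((n_A+n_B)^2 * (n_A+n_B-1)) = 14336/3840 = 3.7333.
        SD[R] = 1.9322.
Step 4: Continuity-corrected z = (R - 0.5 - E[R]) / SD[R] = (11 - 0.5 - 9.0000) / 1.9322 = 0.7763.
Step 5: Two-sided p-value via normal approximation = 2*(1 - Phi(|z|)) = 0.437558.
Step 6: alpha = 0.05. fail to reject H0.

R = 11, z = 0.7763, p = 0.437558, fail to reject H0.


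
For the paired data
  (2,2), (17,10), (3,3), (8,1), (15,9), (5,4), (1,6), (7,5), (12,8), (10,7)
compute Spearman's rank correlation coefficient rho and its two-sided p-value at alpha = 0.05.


Step 1: Rank x and y separately (midranks; no ties here).
rank(x): 2->2, 17->10, 3->3, 8->6, 15->9, 5->4, 1->1, 7->5, 12->8, 10->7
rank(y): 2->2, 10->10, 3->3, 1->1, 9->9, 4->4, 6->6, 5->5, 8->8, 7->7
Step 2: d_i = R_x(i) - R_y(i); compute d_i^2.
  (2-2)^2=0, (10-10)^2=0, (3-3)^2=0, (6-1)^2=25, (9-9)^2=0, (4-4)^2=0, (1-6)^2=25, (5-5)^2=0, (8-8)^2=0, (7-7)^2=0
sum(d^2) = 50.
Step 3: rho = 1 - 6*50 / (10*(10^2 - 1)) = 1 - 300/990 = 0.696970.
Step 4: Under H0, t = rho * sqrt((n-2)/(1-rho^2)) = 2.7490 ~ t(8).
Step 5: Two-sided p-value from the t-distribution with 8 df = 0.025097.
Step 6: alpha = 0.05. reject H0.

rho = 0.6970, p = 0.025097, reject H0 at alpha = 0.05.


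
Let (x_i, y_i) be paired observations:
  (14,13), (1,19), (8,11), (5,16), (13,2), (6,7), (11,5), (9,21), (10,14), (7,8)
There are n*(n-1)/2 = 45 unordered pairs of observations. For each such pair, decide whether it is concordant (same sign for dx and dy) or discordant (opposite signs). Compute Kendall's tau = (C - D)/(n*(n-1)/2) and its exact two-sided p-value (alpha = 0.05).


Step 1: Enumerate the 45 unordered pairs (i,j) with i<j and classify each by sign(x_j-x_i) * sign(y_j-y_i).
  (1,2):dx=-13,dy=+6->D; (1,3):dx=-6,dy=-2->C; (1,4):dx=-9,dy=+3->D; (1,5):dx=-1,dy=-11->C
  (1,6):dx=-8,dy=-6->C; (1,7):dx=-3,dy=-8->C; (1,8):dx=-5,dy=+8->D; (1,9):dx=-4,dy=+1->D
  (1,10):dx=-7,dy=-5->C; (2,3):dx=+7,dy=-8->D; (2,4):dx=+4,dy=-3->D; (2,5):dx=+12,dy=-17->D
  (2,6):dx=+5,dy=-12->D; (2,7):dx=+10,dy=-14->D; (2,8):dx=+8,dy=+2->C; (2,9):dx=+9,dy=-5->D
  (2,10):dx=+6,dy=-11->D; (3,4):dx=-3,dy=+5->D; (3,5):dx=+5,dy=-9->D; (3,6):dx=-2,dy=-4->C
  (3,7):dx=+3,dy=-6->D; (3,8):dx=+1,dy=+10->C; (3,9):dx=+2,dy=+3->C; (3,10):dx=-1,dy=-3->C
  (4,5):dx=+8,dy=-14->D; (4,6):dx=+1,dy=-9->D; (4,7):dx=+6,dy=-11->D; (4,8):dx=+4,dy=+5->C
  (4,9):dx=+5,dy=-2->D; (4,10):dx=+2,dy=-8->D; (5,6):dx=-7,dy=+5->D; (5,7):dx=-2,dy=+3->D
  (5,8):dx=-4,dy=+19->D; (5,9):dx=-3,dy=+12->D; (5,10):dx=-6,dy=+6->D; (6,7):dx=+5,dy=-2->D
  (6,8):dx=+3,dy=+14->C; (6,9):dx=+4,dy=+7->C; (6,10):dx=+1,dy=+1->C; (7,8):dx=-2,dy=+16->D
  (7,9):dx=-1,dy=+9->D; (7,10):dx=-4,dy=+3->D; (8,9):dx=+1,dy=-7->D; (8,10):dx=-2,dy=-13->C
  (9,10):dx=-3,dy=-6->C
Step 2: C = 16, D = 29, total pairs = 45.
Step 3: tau = (C - D)/(n(n-1)/2) = (16 - 29)/45 = -0.288889.
Step 4: Exact two-sided p-value (enumerate n! = 3628800 permutations of y under H0): p = 0.291248.
Step 5: alpha = 0.05. fail to reject H0.

tau_b = -0.2889 (C=16, D=29), p = 0.291248, fail to reject H0.


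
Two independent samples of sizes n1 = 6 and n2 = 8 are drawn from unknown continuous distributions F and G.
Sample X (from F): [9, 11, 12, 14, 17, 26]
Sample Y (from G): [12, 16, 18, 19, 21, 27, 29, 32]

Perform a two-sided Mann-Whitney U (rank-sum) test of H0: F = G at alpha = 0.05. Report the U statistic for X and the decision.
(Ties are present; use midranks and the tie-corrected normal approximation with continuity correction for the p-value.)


Step 1: Combine and sort all 14 observations; assign midranks.
sorted (value, group): (9,X), (11,X), (12,X), (12,Y), (14,X), (16,Y), (17,X), (18,Y), (19,Y), (21,Y), (26,X), (27,Y), (29,Y), (32,Y)
ranks: 9->1, 11->2, 12->3.5, 12->3.5, 14->5, 16->6, 17->7, 18->8, 19->9, 21->10, 26->11, 27->12, 29->13, 32->14
Step 2: Rank sum for X: R1 = 1 + 2 + 3.5 + 5 + 7 + 11 = 29.5.
Step 3: U_X = R1 - n1(n1+1)/2 = 29.5 - 6*7/2 = 29.5 - 21 = 8.5.
       U_Y = n1*n2 - U_X = 48 - 8.5 = 39.5.
Step 4: Ties are present, so use the tie-corrected normal approximation (with continuity correction) for the p-value.
Step 5: p-value = 0.052547; compare to alpha = 0.05. fail to reject H0.

U_X = 8.5, p = 0.052547, fail to reject H0 at alpha = 0.05.


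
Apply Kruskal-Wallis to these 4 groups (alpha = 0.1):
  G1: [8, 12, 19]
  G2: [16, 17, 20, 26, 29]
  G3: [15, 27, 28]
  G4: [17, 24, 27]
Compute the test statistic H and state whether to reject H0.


Step 1: Combine all N = 14 observations and assign midranks.
sorted (value, group, rank): (8,G1,1), (12,G1,2), (15,G3,3), (16,G2,4), (17,G2,5.5), (17,G4,5.5), (19,G1,7), (20,G2,8), (24,G4,9), (26,G2,10), (27,G3,11.5), (27,G4,11.5), (28,G3,13), (29,G2,14)
Step 2: Sum ranks within each group.
R_1 = 10 (n_1 = 3)
R_2 = 41.5 (n_2 = 5)
R_3 = 27.5 (n_3 = 3)
R_4 = 26 (n_4 = 3)
Step 3: H = 12/(N(N+1)) * sum(R_i^2/n_i) - 3(N+1)
     = 12/(14*15) * (10^2/3 + 41.5^2/5 + 27.5^2/3 + 26^2/3) - 3*15
     = 0.057143 * 855.2 - 45
     = 3.868571.
Step 4: Ties present; correction factor C = 1 - 12/(14^3 - 14) = 0.995604. Corrected H = 3.868571 / 0.995604 = 3.885651.
Step 5: Under H0, H ~ chi^2(3); p-value = 0.274079.
Step 6: alpha = 0.1. fail to reject H0.

H = 3.8857, df = 3, p = 0.274079, fail to reject H0.


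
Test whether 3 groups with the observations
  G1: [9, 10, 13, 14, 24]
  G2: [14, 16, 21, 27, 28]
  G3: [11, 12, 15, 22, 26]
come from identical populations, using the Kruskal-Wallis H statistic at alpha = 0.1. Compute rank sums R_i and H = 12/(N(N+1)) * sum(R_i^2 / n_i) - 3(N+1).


Step 1: Combine all N = 15 observations and assign midranks.
sorted (value, group, rank): (9,G1,1), (10,G1,2), (11,G3,3), (12,G3,4), (13,G1,5), (14,G1,6.5), (14,G2,6.5), (15,G3,8), (16,G2,9), (21,G2,10), (22,G3,11), (24,G1,12), (26,G3,13), (27,G2,14), (28,G2,15)
Step 2: Sum ranks within each group.
R_1 = 26.5 (n_1 = 5)
R_2 = 54.5 (n_2 = 5)
R_3 = 39 (n_3 = 5)
Step 3: H = 12/(N(N+1)) * sum(R_i^2/n_i) - 3(N+1)
     = 12/(15*16) * (26.5^2/5 + 54.5^2/5 + 39^2/5) - 3*16
     = 0.050000 * 1038.7 - 48
     = 3.935000.
Step 4: Ties present; correction factor C = 1 - 6/(15^3 - 15) = 0.998214. Corrected H = 3.935000 / 0.998214 = 3.942039.
Step 5: Under H0, H ~ chi^2(2); p-value = 0.139315.
Step 6: alpha = 0.1. fail to reject H0.

H = 3.9420, df = 2, p = 0.139315, fail to reject H0.


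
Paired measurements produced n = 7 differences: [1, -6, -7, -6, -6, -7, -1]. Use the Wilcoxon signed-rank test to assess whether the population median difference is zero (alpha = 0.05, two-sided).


Step 1: Drop any zero differences (none here) and take |d_i|.
|d| = [1, 6, 7, 6, 6, 7, 1]
Step 2: Midrank |d_i| (ties get averaged ranks).
ranks: |1|->1.5, |6|->4, |7|->6.5, |6|->4, |6|->4, |7|->6.5, |1|->1.5
Step 3: Attach original signs; sum ranks with positive sign and with negative sign.
W+ = 1.5 = 1.5
W- = 4 + 6.5 + 4 + 4 + 6.5 + 1.5 = 26.5
(Check: W+ + W- = 28 should equal n(n+1)/2 = 28.)
Step 4: Test statistic W = min(W+, W-) = 1.5.
Step 5: Ties in |d|, so use the tie-corrected normal approximation.
        E[W] = n(n+1)/4 = 7*8/4 = 14.
        Tie groups: |d|=1 (t=2), |d|=6 (t=3), |d|=7 (t=2); sum(t^3 - t) = 36.
        Var[W] = n(n+1)(2n+1)/24 - sum(t^3-t)/48 = 840/24 - 36/48 = 34.25.
        z = (W - E[W]) / sqrt(Var[W]) = (1.5 - 14) / 5.8523 = -2.1359.
        Two-sided p = 2*Phi(z) = 0.032688.
Step 6: alpha = 0.05. reject H0.

W+ = 1.5, W- = 26.5, W = min = 1.5, p = 0.032688, reject H0.


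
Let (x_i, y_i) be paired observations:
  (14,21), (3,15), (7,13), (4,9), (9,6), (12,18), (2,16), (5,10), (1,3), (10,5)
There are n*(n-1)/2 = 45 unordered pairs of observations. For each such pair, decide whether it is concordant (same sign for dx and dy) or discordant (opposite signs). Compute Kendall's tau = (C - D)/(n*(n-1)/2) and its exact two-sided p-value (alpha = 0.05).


Step 1: Enumerate the 45 unordered pairs (i,j) with i<j and classify each by sign(x_j-x_i) * sign(y_j-y_i).
  (1,2):dx=-11,dy=-6->C; (1,3):dx=-7,dy=-8->C; (1,4):dx=-10,dy=-12->C; (1,5):dx=-5,dy=-15->C
  (1,6):dx=-2,dy=-3->C; (1,7):dx=-12,dy=-5->C; (1,8):dx=-9,dy=-11->C; (1,9):dx=-13,dy=-18->C
  (1,10):dx=-4,dy=-16->C; (2,3):dx=+4,dy=-2->D; (2,4):dx=+1,dy=-6->D; (2,5):dx=+6,dy=-9->D
  (2,6):dx=+9,dy=+3->C; (2,7):dx=-1,dy=+1->D; (2,8):dx=+2,dy=-5->D; (2,9):dx=-2,dy=-12->C
  (2,10):dx=+7,dy=-10->D; (3,4):dx=-3,dy=-4->C; (3,5):dx=+2,dy=-7->D; (3,6):dx=+5,dy=+5->C
  (3,7):dx=-5,dy=+3->D; (3,8):dx=-2,dy=-3->C; (3,9):dx=-6,dy=-10->C; (3,10):dx=+3,dy=-8->D
  (4,5):dx=+5,dy=-3->D; (4,6):dx=+8,dy=+9->C; (4,7):dx=-2,dy=+7->D; (4,8):dx=+1,dy=+1->C
  (4,9):dx=-3,dy=-6->C; (4,10):dx=+6,dy=-4->D; (5,6):dx=+3,dy=+12->C; (5,7):dx=-7,dy=+10->D
  (5,8):dx=-4,dy=+4->D; (5,9):dx=-8,dy=-3->C; (5,10):dx=+1,dy=-1->D; (6,7):dx=-10,dy=-2->C
  (6,8):dx=-7,dy=-8->C; (6,9):dx=-11,dy=-15->C; (6,10):dx=-2,dy=-13->C; (7,8):dx=+3,dy=-6->D
  (7,9):dx=-1,dy=-13->C; (7,10):dx=+8,dy=-11->D; (8,9):dx=-4,dy=-7->C; (8,10):dx=+5,dy=-5->D
  (9,10):dx=+9,dy=+2->C
Step 2: C = 27, D = 18, total pairs = 45.
Step 3: tau = (C - D)/(n(n-1)/2) = (27 - 18)/45 = 0.200000.
Step 4: Exact two-sided p-value (enumerate n! = 3628800 permutations of y under H0): p = 0.484313.
Step 5: alpha = 0.05. fail to reject H0.

tau_b = 0.2000 (C=27, D=18), p = 0.484313, fail to reject H0.
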